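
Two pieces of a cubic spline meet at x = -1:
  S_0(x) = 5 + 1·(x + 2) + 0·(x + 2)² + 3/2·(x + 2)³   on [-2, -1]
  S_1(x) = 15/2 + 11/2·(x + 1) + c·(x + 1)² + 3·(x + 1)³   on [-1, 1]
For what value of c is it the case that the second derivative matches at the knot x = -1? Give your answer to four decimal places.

4.5000

S_0''(x) = 0 + 9·(x + 2), so S_0''(-1) = 9. On the right, S_1''(-1) = 2c, so c = 9/2.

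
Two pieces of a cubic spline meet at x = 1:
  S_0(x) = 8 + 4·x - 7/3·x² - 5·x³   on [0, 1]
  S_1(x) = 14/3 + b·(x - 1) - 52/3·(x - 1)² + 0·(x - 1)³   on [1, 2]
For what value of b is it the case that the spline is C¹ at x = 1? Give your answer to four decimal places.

-15.6667

S_0'(x) = 4 - 14/3·x - 15·x², so S_0'(1) = -47/3. On the right, S_1'(1) = b, so b = -47/3.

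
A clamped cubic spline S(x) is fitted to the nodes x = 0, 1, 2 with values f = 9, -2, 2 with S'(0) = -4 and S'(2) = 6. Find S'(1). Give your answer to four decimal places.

-5.7500

Write M_i for S''(x_i). With h_i = 1, 1 and divided differences Δ_i = -11, 4, the continuity of S' gives the tridiagonal system
  1·M_0 + 4·M_1 + 1·M_2 = 6(Δ_1 - Δ_0) = 90
Clamped end conditions give two more equations: 2h_0·M_0 + h_0·M_1 = 6(Δ_0 - S'(0)) = -42 and h_1·M_1 + 2h_1·M_2 = 6(S'(2) - Δ_1) = 12.
Forward elimination and back-substitution give M_0 = -77/2, M_1 = 35, M_2 = -23/2.
On [1, 2], S'(x) = b_1 + 2c_1·(x - 1) + 3d_1·(x - 1)² with b_1 = Δ_1 - h_1(2M_1 + M_2)/6 = -23/4, c_1 = M_1/2 = 35/2, d_1 = (M_2 - M_1)/(6h_1) = -31/4. So S'(1) = -23/4.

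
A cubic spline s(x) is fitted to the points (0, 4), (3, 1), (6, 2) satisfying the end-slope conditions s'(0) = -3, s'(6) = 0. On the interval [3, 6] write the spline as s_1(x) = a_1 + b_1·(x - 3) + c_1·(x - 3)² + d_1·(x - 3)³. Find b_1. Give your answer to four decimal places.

0.2500

Put m_i = s'' at the i-th knot. Here h = (3, 3) and Δ = (-1, 1/3), so the interior equations h_(i-1)·m_(i-1) + 2(h_(i-1)+h_i)·m_i + h_i·m_(i+1) = 6(Δ_i − Δ_(i-1)) read
  3·m_0 + 12·m_1 + 3·m_2 = 6(Δ_1 - Δ_0) = 8
Clamped end conditions give two more equations: 2h_0·m_0 + h_0·m_1 = 6(Δ_0 - s'(0)) = 12 and h_1·m_1 + 2h_1·m_2 = 6(s'(6) - Δ_1) = -2.
Forward elimination and back-substitution give m_0 = 11/6, m_1 = 1/3, m_2 = -1/2.
On [3, 6], with s_1(x) = a_1 + b_1·(x - 3) + c_1·(x - 3)² + d_1·(x - 3)³: c_1 = m_1/2 = 1/6, d_1 = (m_2 - m_1)/(6h_1) = -5/108, b_1 = Δ_1 - h_1(2m_1 + m_2)/6 = 1/4.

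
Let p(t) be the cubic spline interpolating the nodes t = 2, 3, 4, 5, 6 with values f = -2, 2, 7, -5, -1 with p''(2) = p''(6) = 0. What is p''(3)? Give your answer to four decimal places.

10.6071

Put m_i = p'' at the i-th knot. Here h = (1, 1, 1, 1) and Δ = (4, 5, -12, 4), so the interior equations h_(i-1)·m_(i-1) + 2(h_(i-1)+h_i)·m_i + h_i·m_(i+1) = 6(Δ_i − Δ_(i-1)) read
  1·m_0 + 4·m_1 + 1·m_2 = 6(Δ_1 - Δ_0) = 6
  1·m_1 + 4·m_2 + 1·m_3 = 6(Δ_2 - Δ_1) = -102
  1·m_2 + 4·m_3 + 1·m_4 = 6(Δ_3 - Δ_2) = 96
Natural end conditions: m_0 = m_4 = 0.
Hence m_0 = 0, m_1 = 297/28, m_2 = -255/7, m_3 = 927/28, m_4 = 0.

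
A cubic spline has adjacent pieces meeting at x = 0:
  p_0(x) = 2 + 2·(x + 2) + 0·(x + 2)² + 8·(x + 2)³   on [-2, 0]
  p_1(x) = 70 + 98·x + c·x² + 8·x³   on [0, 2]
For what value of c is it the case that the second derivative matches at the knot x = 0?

p_0''(x) = 0 + 48·(x + 2), so p_0''(0) = 96. On the right, p_1''(0) = 2c, so c = 48.

48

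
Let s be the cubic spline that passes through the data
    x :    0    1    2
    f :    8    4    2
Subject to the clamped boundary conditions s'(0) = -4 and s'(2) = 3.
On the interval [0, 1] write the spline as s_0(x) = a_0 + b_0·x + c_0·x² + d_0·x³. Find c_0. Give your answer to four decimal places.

Write σ_i for s''(x_i). With h_i = 1, 1 and divided differences Δ_i = -4, -2, the continuity of s' gives the tridiagonal system
  1·σ_0 + 4·σ_1 + 1·σ_2 = 6(Δ_1 - Δ_0) = 12
Clamped end conditions give two more equations: 2h_0·σ_0 + h_0·σ_1 = 6(Δ_0 - s'(0)) = 0 and h_1·σ_1 + 2h_1·σ_2 = 6(s'(2) - Δ_1) = 30.
Solving: σ_0 = 1/2, σ_1 = -1, σ_2 = 31/2.
On [0, 1], with s_0(x) = a_0 + b_0·x + c_0·x² + d_0·x³: c_0 = σ_0/2 = 1/4, d_0 = (σ_1 - σ_0)/(6h_0) = -1/4, b_0 = Δ_0 - h_0(2σ_0 + σ_1)/6 = -4.

0.2500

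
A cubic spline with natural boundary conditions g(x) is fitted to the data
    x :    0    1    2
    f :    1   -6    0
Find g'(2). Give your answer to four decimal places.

With M_i denoting the second derivative at x_i, h_i = 1, 1, and Δ_i = (y_(i+1) − y_i)/h_i = -7, 6:
  1·M_0 + 4·M_1 + 1·M_2 = 6(Δ_1 - Δ_0) = 78
Natural end conditions: M_0 = M_2 = 0.
Hence M_0 = 0, M_1 = 39/2, M_2 = 0.
On [1, 2], g'(x) = b_1 + 2c_1·(x - 1) + 3d_1·(x - 1)² with b_1 = Δ_1 - h_1(2M_1 + M_2)/6 = -1/2, c_1 = M_1/2 = 39/4, d_1 = (M_2 - M_1)/(6h_1) = -13/4. So g'(2) = 37/4.

9.2500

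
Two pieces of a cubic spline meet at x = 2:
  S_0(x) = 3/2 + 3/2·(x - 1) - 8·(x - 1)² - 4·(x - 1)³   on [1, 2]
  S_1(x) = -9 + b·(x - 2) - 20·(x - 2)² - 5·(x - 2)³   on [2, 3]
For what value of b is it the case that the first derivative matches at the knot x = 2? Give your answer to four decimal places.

-26.5000

S_0'(x) = 3/2 - 16·(x - 1) - 12·(x - 1)², so S_0'(2) = -53/2. On the right, S_1'(2) = b, so b = -53/2.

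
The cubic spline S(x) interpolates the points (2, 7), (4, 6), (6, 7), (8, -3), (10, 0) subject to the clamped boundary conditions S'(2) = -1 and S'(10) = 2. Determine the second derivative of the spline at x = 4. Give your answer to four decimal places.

With M_i denoting the second derivative at x_i, h_i = 2, 2, 2, 2, and Δ_i = (y_(i+1) − y_i)/h_i = -1/2, 1/2, -5, 3/2:
  2·M_0 + 8·M_1 + 2·M_2 = 6(Δ_1 - Δ_0) = 6
  2·M_1 + 8·M_2 + 2·M_3 = 6(Δ_2 - Δ_1) = -33
  2·M_2 + 8·M_3 + 2·M_4 = 6(Δ_3 - Δ_2) = 39
Clamped end conditions give two more equations: 2h_0·M_0 + h_0·M_1 = 6(Δ_0 - S'(2)) = 3 and h_3·M_3 + 2h_3·M_4 = 6(S'(10) - Δ_3) = 3.
Forward elimination and back-substitution give M_0 = -57/112, M_1 = 141/56, M_2 = -105/16, M_3 = 405/56, M_4 = -321/112.

2.5179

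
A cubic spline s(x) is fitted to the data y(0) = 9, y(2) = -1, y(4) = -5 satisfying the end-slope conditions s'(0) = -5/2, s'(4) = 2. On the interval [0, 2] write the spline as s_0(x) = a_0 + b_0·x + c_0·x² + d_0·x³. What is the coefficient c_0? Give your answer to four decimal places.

-2.4375

Let M_i = s''(x_i). Step sizes h_i = 2, 2; slopes of the chords Δ_i = (y_(i+1) - y_i)/h_i = -5, -2.
  2·M_0 + 8·M_1 + 2·M_2 = 6(Δ_1 - Δ_0) = 18
Clamped end conditions give two more equations: 2h_0·M_0 + h_0·M_1 = 6(Δ_0 - s'(0)) = -15 and h_1·M_1 + 2h_1·M_2 = 6(s'(4) - Δ_1) = 24.
Forward elimination and back-substitution give M_0 = -39/8, M_1 = 9/4, M_2 = 39/8.
On [0, 2], with s_0(x) = a_0 + b_0·x + c_0·x² + d_0·x³: c_0 = M_0/2 = -39/16, d_0 = (M_1 - M_0)/(6h_0) = 19/32, b_0 = Δ_0 - h_0(2M_0 + M_1)/6 = -5/2.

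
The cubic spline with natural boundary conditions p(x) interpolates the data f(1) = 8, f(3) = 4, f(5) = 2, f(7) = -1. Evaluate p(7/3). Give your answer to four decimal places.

With M_i denoting the second derivative at x_i, h_i = 2, 2, 2, and Δ_i = (y_(i+1) − y_i)/h_i = -2, -1, -3/2:
  2·M_0 + 8·M_1 + 2·M_2 = 6(Δ_1 - Δ_0) = 6
  2·M_1 + 8·M_2 + 2·M_3 = 6(Δ_2 - Δ_1) = -3
Natural end conditions: M_0 = M_3 = 0.
Solving the tridiagonal system: M_0 = 0, M_1 = 9/10, M_2 = -3/5, M_3 = 0.
On [1, 3], p(x) = 8 - 23/10·(x - 1) + 0·(x - 1)² + 3/40·(x - 1)³.
With (x - 1) = 4/3: p(7/3) = 46/9.

5.1111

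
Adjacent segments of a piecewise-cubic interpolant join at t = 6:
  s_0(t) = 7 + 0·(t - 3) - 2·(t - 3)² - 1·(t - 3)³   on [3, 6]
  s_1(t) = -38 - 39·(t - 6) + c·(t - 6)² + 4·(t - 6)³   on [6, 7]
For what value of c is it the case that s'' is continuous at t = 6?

s_0''(t) = -4 - 6·(t - 3), so s_0''(6) = -22. On the right, s_1''(6) = 2c, so c = -11.

-11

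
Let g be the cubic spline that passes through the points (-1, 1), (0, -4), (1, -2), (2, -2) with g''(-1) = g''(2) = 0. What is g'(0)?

-1

Write m_i for g''(x_i). With h_i = 1, 1, 1 and divided differences Δ_i = -5, 2, 0, the continuity of g' gives the tridiagonal system
  1·m_0 + 4·m_1 + 1·m_2 = 6(Δ_1 - Δ_0) = 42
  1·m_1 + 4·m_2 + 1·m_3 = 6(Δ_2 - Δ_1) = -12
Natural end conditions: m_0 = m_3 = 0.
Solving: m_0 = 0, m_1 = 12, m_2 = -6, m_3 = 0.
On [0, 1], g'(x) = b_1 + 2c_1·x + 3d_1·x² with b_1 = Δ_1 - h_1(2m_1 + m_2)/6 = -1, c_1 = m_1/2 = 6, d_1 = (m_2 - m_1)/(6h_1) = -3. So g'(0) = -1.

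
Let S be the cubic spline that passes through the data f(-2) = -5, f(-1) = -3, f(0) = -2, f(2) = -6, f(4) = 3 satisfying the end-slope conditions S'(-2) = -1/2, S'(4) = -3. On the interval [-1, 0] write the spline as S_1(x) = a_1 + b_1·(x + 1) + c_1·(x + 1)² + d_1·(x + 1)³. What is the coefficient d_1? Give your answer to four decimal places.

-0.6786

Put σ_i = S'' at the i-th knot. Here h = (1, 1, 2, 2) and Δ = (2, 1, -2, 9/2), so the interior equations h_(i-1)·σ_(i-1) + 2(h_(i-1)+h_i)·σ_i + h_i·σ_(i+1) = 6(Δ_i − Δ_(i-1)) read
  1·σ_0 + 4·σ_1 + 1·σ_2 = 6(Δ_1 - Δ_0) = -6
  1·σ_1 + 6·σ_2 + 2·σ_3 = 6(Δ_2 - Δ_1) = -18
  2·σ_2 + 8·σ_3 + 2·σ_4 = 6(Δ_3 - Δ_2) = 39
Clamped end conditions give two more equations: 2h_0·σ_0 + h_0·σ_1 = 6(Δ_0 - S'(-2)) = 15 and h_3·σ_3 + 2h_3·σ_4 = 6(S'(4) - Δ_3) = -45.
Solving the tridiagonal system: σ_0 = 359/42, σ_1 = -44/21, σ_2 = -37/6, σ_3 = 443/42, σ_4 = -347/21.
On [-1, 0], with S_1(x) = a_1 + b_1·(x + 1) + c_1·(x + 1)² + d_1·(x + 1)³: c_1 = σ_1/2 = -22/21, d_1 = (σ_2 - σ_1)/(6h_1) = -19/28, b_1 = Δ_1 - h_1(2σ_1 + σ_2)/6 = 229/84.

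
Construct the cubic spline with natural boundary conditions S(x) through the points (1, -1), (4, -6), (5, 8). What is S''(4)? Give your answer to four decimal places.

Put M_i = S'' at the i-th knot. Here h = (3, 1) and Δ = (-5/3, 14), so the interior equations h_(i-1)·M_(i-1) + 2(h_(i-1)+h_i)·M_i + h_i·M_(i+1) = 6(Δ_i − Δ_(i-1)) read
  3·M_0 + 8·M_1 + 1·M_2 = 6(Δ_1 - Δ_0) = 94
Natural end conditions: M_0 = M_2 = 0.
Solving: M_0 = 0, M_1 = 47/4, M_2 = 0.

11.7500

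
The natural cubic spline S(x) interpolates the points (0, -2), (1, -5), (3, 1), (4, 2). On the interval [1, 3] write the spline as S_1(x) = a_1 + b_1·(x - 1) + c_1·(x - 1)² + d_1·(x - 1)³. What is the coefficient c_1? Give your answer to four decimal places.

3.7500

With M_i denoting the second derivative at x_i, h_i = 1, 2, 1, and Δ_i = (y_(i+1) − y_i)/h_i = -3, 3, 1:
  1·M_0 + 6·M_1 + 2·M_2 = 6(Δ_1 - Δ_0) = 36
  2·M_1 + 6·M_2 + 1·M_3 = 6(Δ_2 - Δ_1) = -12
Natural end conditions: M_0 = M_3 = 0.
Forward elimination and back-substitution give M_0 = 0, M_1 = 15/2, M_2 = -9/2, M_3 = 0.
On [1, 3], with S_1(x) = a_1 + b_1·(x - 1) + c_1·(x - 1)² + d_1·(x - 1)³: c_1 = M_1/2 = 15/4, d_1 = (M_2 - M_1)/(6h_1) = -1, b_1 = Δ_1 - h_1(2M_1 + M_2)/6 = -1/2.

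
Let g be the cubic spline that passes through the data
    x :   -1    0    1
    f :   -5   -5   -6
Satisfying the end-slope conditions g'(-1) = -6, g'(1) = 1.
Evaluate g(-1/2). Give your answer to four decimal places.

-5.8125

Write m_i for g''(x_i). With h_i = 1, 1 and divided differences Δ_i = 0, -1, the continuity of g' gives the tridiagonal system
  1·m_0 + 4·m_1 + 1·m_2 = 6(Δ_1 - Δ_0) = -6
Clamped end conditions give two more equations: 2h_0·m_0 + h_0·m_1 = 6(Δ_0 - g'(-1)) = 36 and h_1·m_1 + 2h_1·m_2 = 6(g'(1) - Δ_1) = 12.
Solving: m_0 = 23, m_1 = -10, m_2 = 11.
On [-1, 0], g(x) = -5 - 6·(x + 1) + 23/2·(x + 1)² - 11/2·(x + 1)³.
With (x + 1) = 1/2: g(-1/2) = -93/16.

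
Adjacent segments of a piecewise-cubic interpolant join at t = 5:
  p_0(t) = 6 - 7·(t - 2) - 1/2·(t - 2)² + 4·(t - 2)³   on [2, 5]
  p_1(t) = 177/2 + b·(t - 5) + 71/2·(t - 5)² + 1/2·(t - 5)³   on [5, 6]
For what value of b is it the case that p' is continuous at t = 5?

98

p_0'(t) = -7 - 1·(t - 2) + 12·(t - 2)², so p_0'(5) = 98. On the right, p_1'(5) = b, so b = 98.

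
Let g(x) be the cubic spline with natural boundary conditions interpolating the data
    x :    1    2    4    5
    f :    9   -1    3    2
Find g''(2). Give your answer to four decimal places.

14.6250

Write m_i for g''(x_i). With h_i = 1, 2, 1 and divided differences Δ_i = -10, 2, -1, the continuity of g' gives the tridiagonal system
  1·m_0 + 6·m_1 + 2·m_2 = 6(Δ_1 - Δ_0) = 72
  2·m_1 + 6·m_2 + 1·m_3 = 6(Δ_2 - Δ_1) = -18
Natural end conditions: m_0 = m_3 = 0.
Solving: m_0 = 0, m_1 = 117/8, m_2 = -63/8, m_3 = 0.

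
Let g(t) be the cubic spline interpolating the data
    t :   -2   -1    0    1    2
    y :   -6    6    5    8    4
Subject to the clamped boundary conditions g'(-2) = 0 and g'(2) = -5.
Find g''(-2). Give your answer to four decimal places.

Write m_i for g''(x_i). With h_i = 1, 1, 1, 1 and divided differences Δ_i = 12, -1, 3, -4, the continuity of g' gives the tridiagonal system
  1·m_0 + 4·m_1 + 1·m_2 = 6(Δ_1 - Δ_0) = -78
  1·m_1 + 4·m_2 + 1·m_3 = 6(Δ_2 - Δ_1) = 24
  1·m_2 + 4·m_3 + 1·m_4 = 6(Δ_3 - Δ_2) = -42
Clamped end conditions give two more equations: 2h_0·m_0 + h_0·m_1 = 6(Δ_0 - g'(-2)) = 72 and h_3·m_3 + 2h_3·m_4 = 6(g'(2) - Δ_3) = -6.
Solving the tridiagonal system: m_0 = 1543/28, m_1 = -535/14, m_2 = 79/4, m_3 = -235/14, m_4 = 151/28.

55.1071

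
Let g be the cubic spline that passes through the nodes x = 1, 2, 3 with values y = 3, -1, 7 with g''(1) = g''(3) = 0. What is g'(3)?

With M_i denoting the second derivative at x_i, h_i = 1, 1, and Δ_i = (y_(i+1) − y_i)/h_i = -4, 8:
  1·M_0 + 4·M_1 + 1·M_2 = 6(Δ_1 - Δ_0) = 72
Natural end conditions: M_0 = M_2 = 0.
Hence M_0 = 0, M_1 = 18, M_2 = 0.
On [2, 3], g'(x) = b_1 + 2c_1·(x - 2) + 3d_1·(x - 2)² with b_1 = Δ_1 - h_1(2M_1 + M_2)/6 = 2, c_1 = M_1/2 = 9, d_1 = (M_2 - M_1)/(6h_1) = -3. So g'(3) = 11.

11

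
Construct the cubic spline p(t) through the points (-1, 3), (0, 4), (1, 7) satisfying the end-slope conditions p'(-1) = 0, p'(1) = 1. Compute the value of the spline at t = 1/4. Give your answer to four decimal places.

Let M_i = p''(x_i). Step sizes h_i = 1, 1; slopes of the chords Δ_i = (y_(i+1) - y_i)/h_i = 1, 3.
  1·M_0 + 4·M_1 + 1·M_2 = 6(Δ_1 - Δ_0) = 12
Clamped end conditions give two more equations: 2h_0·M_0 + h_0·M_1 = 6(Δ_0 - p'(-1)) = 6 and h_1·M_1 + 2h_1·M_2 = 6(p'(1) - Δ_1) = -12.
Solving: M_0 = 1/2, M_1 = 5, M_2 = -17/2.
On [0, 1], p(t) = 4 + 11/4·t + 5/2·t² - 9/4·t³.
With t = 1/4: p(1/4) = 1231/256.

4.8086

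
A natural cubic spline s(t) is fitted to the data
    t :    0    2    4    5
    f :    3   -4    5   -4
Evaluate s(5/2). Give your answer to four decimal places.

Let σ_i = s''(x_i). Step sizes h_i = 2, 2, 1; slopes of the chords Δ_i = (y_(i+1) - y_i)/h_i = -7/2, 9/2, -9.
  2·σ_0 + 8·σ_1 + 2·σ_2 = 6(Δ_1 - Δ_0) = 48
  2·σ_1 + 6·σ_2 + 1·σ_3 = 6(Δ_2 - Δ_1) = -81
Natural end conditions: σ_0 = σ_3 = 0.
Forward elimination and back-substitution give σ_0 = 0, σ_1 = 225/22, σ_2 = -186/11, σ_3 = 0.
On [2, 4], s(t) = -4 + 73/22·(t - 2) + 225/44·(t - 2)² - 199/88·(t - 2)³.
With (t - 2) = 1/2: s(5/2) = -947/704.

-1.3452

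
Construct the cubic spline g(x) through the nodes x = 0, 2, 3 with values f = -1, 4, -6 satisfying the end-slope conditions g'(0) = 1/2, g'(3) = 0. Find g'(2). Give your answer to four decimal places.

-8.8333

Put M_i = g'' at the i-th knot. Here h = (2, 1) and Δ = (5/2, -10), so the interior equations h_(i-1)·M_(i-1) + 2(h_(i-1)+h_i)·M_i + h_i·M_(i+1) = 6(Δ_i − Δ_(i-1)) read
  2·M_0 + 6·M_1 + 1·M_2 = 6(Δ_1 - Δ_0) = -75
Clamped end conditions give two more equations: 2h_0·M_0 + h_0·M_1 = 6(Δ_0 - g'(0)) = 12 and h_1·M_1 + 2h_1·M_2 = 6(g'(3) - Δ_1) = 60.
Solving: M_0 = 46/3, M_1 = -74/3, M_2 = 127/3.
On [2, 3], g'(x) = b_1 + 2c_1·(x - 2) + 3d_1·(x - 2)² with b_1 = Δ_1 - h_1(2M_1 + M_2)/6 = -53/6, c_1 = M_1/2 = -37/3, d_1 = (M_2 - M_1)/(6h_1) = 67/6. So g'(2) = -53/6.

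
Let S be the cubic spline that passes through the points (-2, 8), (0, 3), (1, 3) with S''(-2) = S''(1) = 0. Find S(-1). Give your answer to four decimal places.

4.8750

Let M_i = S''(x_i). Step sizes h_i = 2, 1; slopes of the chords Δ_i = (y_(i+1) - y_i)/h_i = -5/2, 0.
  2·M_0 + 6·M_1 + 1·M_2 = 6(Δ_1 - Δ_0) = 15
Natural end conditions: M_0 = M_2 = 0.
Solving the tridiagonal system: M_0 = 0, M_1 = 5/2, M_2 = 0.
On [-2, 0], S(x) = 8 - 10/3·(x + 2) + 0·(x + 2)² + 5/24·(x + 2)³.
With (x + 2) = 1: S(-1) = 39/8.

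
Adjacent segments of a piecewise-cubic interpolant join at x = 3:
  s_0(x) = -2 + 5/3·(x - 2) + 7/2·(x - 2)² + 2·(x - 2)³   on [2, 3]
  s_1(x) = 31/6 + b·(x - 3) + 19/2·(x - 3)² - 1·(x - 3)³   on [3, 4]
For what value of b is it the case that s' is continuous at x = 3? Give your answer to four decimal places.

s_0'(x) = 5/3 + 7·(x - 2) + 6·(x - 2)², so s_0'(3) = 44/3. On the right, s_1'(3) = b, so b = 44/3.

14.6667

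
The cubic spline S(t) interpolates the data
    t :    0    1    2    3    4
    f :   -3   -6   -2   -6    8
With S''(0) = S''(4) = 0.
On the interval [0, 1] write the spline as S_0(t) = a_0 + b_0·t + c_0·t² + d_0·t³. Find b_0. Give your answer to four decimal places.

Write M_i for S''(x_i). With h_i = 1, 1, 1, 1 and divided differences Δ_i = -3, 4, -4, 14, the continuity of S' gives the tridiagonal system
  1·M_0 + 4·M_1 + 1·M_2 = 6(Δ_1 - Δ_0) = 42
  1·M_1 + 4·M_2 + 1·M_3 = 6(Δ_2 - Δ_1) = -48
  1·M_2 + 4·M_3 + 1·M_4 = 6(Δ_3 - Δ_2) = 108
Natural end conditions: M_0 = M_4 = 0.
Solving the tridiagonal system: M_0 = 0, M_1 = 465/28, M_2 = -171/7, M_3 = 927/28, M_4 = 0.
On [0, 1], with S_0(t) = a_0 + b_0·t + c_0·t² + d_0·t³: c_0 = M_0/2 = 0, d_0 = (M_1 - M_0)/(6h_0) = 155/56, b_0 = Δ_0 - h_0(2M_0 + M_1)/6 = -323/56.

-5.7679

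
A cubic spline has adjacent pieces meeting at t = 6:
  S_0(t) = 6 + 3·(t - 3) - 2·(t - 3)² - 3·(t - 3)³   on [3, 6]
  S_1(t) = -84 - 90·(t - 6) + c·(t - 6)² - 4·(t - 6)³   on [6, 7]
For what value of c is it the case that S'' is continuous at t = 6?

S_0''(t) = -4 - 18·(t - 3), so S_0''(6) = -58. On the right, S_1''(6) = 2c, so c = -29.

-29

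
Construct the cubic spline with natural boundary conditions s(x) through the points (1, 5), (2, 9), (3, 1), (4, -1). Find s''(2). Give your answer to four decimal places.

-21.6000

Put M_i = s'' at the i-th knot. Here h = (1, 1, 1) and Δ = (4, -8, -2), so the interior equations h_(i-1)·M_(i-1) + 2(h_(i-1)+h_i)·M_i + h_i·M_(i+1) = 6(Δ_i − Δ_(i-1)) read
  1·M_0 + 4·M_1 + 1·M_2 = 6(Δ_1 - Δ_0) = -72
  1·M_1 + 4·M_2 + 1·M_3 = 6(Δ_2 - Δ_1) = 36
Natural end conditions: M_0 = M_3 = 0.
Hence M_0 = 0, M_1 = -108/5, M_2 = 72/5, M_3 = 0.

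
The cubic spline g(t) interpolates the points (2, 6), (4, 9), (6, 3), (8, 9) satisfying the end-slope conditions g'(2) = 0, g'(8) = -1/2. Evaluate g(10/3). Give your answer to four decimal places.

With m_i denoting the second derivative at x_i, h_i = 2, 2, 2, and Δ_i = (y_(i+1) − y_i)/h_i = 3/2, -3, 3:
  2·m_0 + 8·m_1 + 2·m_2 = 6(Δ_1 - Δ_0) = -27
  2·m_1 + 8·m_2 + 2·m_3 = 6(Δ_2 - Δ_1) = 36
Clamped end conditions give two more equations: 2h_0·m_0 + h_0·m_1 = 6(Δ_0 - g'(2)) = 9 and h_2·m_2 + 2h_2·m_3 = 6(g'(8) - Δ_2) = -21.
Solving the tridiagonal system: m_0 = 86/15, m_1 = -209/30, m_2 = 259/30, m_3 = -287/30.
On [2, 4], g(t) = 6 + 0·(t - 2) + 43/15·(t - 2)² - 127/120·(t - 2)³.
With (t - 2) = 4/3: g(10/3) = 3478/405.

8.5877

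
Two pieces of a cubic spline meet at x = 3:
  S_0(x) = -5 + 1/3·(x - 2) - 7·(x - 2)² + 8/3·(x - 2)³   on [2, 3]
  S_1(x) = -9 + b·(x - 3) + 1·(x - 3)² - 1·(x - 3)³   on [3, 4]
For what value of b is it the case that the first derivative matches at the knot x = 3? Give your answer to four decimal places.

-5.6667

S_0'(x) = 1/3 - 14·(x - 2) + 8·(x - 2)², so S_0'(3) = -17/3. On the right, S_1'(3) = b, so b = -17/3.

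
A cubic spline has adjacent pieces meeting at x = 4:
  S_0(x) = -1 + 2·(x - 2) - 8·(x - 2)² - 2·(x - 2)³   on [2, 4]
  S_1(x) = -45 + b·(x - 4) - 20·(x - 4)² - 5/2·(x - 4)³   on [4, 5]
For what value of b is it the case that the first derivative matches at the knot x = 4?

-54

S_0'(x) = 2 - 16·(x - 2) - 6·(x - 2)², so S_0'(4) = -54. On the right, S_1'(4) = b, so b = -54.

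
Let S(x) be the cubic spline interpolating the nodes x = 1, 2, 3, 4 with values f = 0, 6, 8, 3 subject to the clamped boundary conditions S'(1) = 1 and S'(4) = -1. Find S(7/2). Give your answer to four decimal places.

5.1667

Let M_i = S''(x_i). Step sizes h_i = 1, 1, 1; slopes of the chords Δ_i = (y_(i+1) - y_i)/h_i = 6, 2, -5.
  1·M_0 + 4·M_1 + 1·M_2 = 6(Δ_1 - Δ_0) = -24
  1·M_1 + 4·M_2 + 1·M_3 = 6(Δ_2 - Δ_1) = -42
Clamped end conditions give two more equations: 2h_0·M_0 + h_0·M_1 = 6(Δ_0 - S'(1)) = 30 and h_2·M_2 + 2h_2·M_3 = 6(S'(4) - Δ_2) = 24.
Forward elimination and back-substitution give M_0 = 56/3, M_1 = -22/3, M_2 = -40/3, M_3 = 56/3.
On [3, 4], S(x) = 8 - 11/3·(x - 3) - 20/3·(x - 3)² + 16/3·(x - 3)³.
With (x - 3) = 1/2: S(7/2) = 31/6.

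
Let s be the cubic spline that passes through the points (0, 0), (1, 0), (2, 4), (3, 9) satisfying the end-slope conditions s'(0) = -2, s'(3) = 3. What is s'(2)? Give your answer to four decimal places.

5.4667

Put M_i = s'' at the i-th knot. Here h = (1, 1, 1) and Δ = (0, 4, 5), so the interior equations h_(i-1)·M_(i-1) + 2(h_(i-1)+h_i)·M_i + h_i·M_(i+1) = 6(Δ_i − Δ_(i-1)) read
  1·M_0 + 4·M_1 + 1·M_2 = 6(Δ_1 - Δ_0) = 24
  1·M_1 + 4·M_2 + 1·M_3 = 6(Δ_2 - Δ_1) = 6
Clamped end conditions give two more equations: 2h_0·M_0 + h_0·M_1 = 6(Δ_0 - s'(0)) = 12 and h_2·M_2 + 2h_2·M_3 = 6(s'(3) - Δ_2) = -12.
Forward elimination and back-substitution give M_0 = 56/15, M_1 = 68/15, M_2 = 32/15, M_3 = -106/15.
On [2, 3], s'(x) = b_2 + 2c_2·(x - 2) + 3d_2·(x - 2)² with b_2 = Δ_2 - h_2(2M_2 + M_3)/6 = 82/15, c_2 = M_2/2 = 16/15, d_2 = (M_3 - M_2)/(6h_2) = -23/15. So s'(2) = 82/15.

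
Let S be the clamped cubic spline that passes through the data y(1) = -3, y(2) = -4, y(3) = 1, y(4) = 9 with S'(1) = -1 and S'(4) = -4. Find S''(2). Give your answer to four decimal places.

Write m_i for S''(x_i). With h_i = 1, 1, 1 and divided differences Δ_i = -1, 5, 8, the continuity of S' gives the tridiagonal system
  1·m_0 + 4·m_1 + 1·m_2 = 6(Δ_1 - Δ_0) = 36
  1·m_1 + 4·m_2 + 1·m_3 = 6(Δ_2 - Δ_1) = 18
Clamped end conditions give two more equations: 2h_0·m_0 + h_0·m_1 = 6(Δ_0 - S'(1)) = 0 and h_2·m_2 + 2h_2·m_3 = 6(S'(4) - Δ_2) = -72.
Forward elimination and back-substitution give m_0 = -16/5, m_1 = 32/5, m_2 = 68/5, m_3 = -214/5.

6.4000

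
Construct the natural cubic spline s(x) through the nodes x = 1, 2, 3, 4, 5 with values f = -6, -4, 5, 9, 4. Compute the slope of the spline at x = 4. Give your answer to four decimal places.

Let m_i = s''(x_i). Step sizes h_i = 1, 1, 1, 1; slopes of the chords Δ_i = (y_(i+1) - y_i)/h_i = 2, 9, 4, -5.
  1·m_0 + 4·m_1 + 1·m_2 = 6(Δ_1 - Δ_0) = 42
  1·m_1 + 4·m_2 + 1·m_3 = 6(Δ_2 - Δ_1) = -30
  1·m_2 + 4·m_3 + 1·m_4 = 6(Δ_3 - Δ_2) = -54
Natural end conditions: m_0 = m_4 = 0.
Forward elimination and back-substitution give m_0 = 0, m_1 = 87/7, m_2 = -54/7, m_3 = -81/7, m_4 = 0.
On [4, 5], s'(x) = b_3 + 2c_3·(x - 4) + 3d_3·(x - 4)² with b_3 = Δ_3 - h_3(2m_3 + m_4)/6 = -8/7, c_3 = m_3/2 = -81/14, d_3 = (m_4 - m_3)/(6h_3) = 27/14. So s'(4) = -8/7.

-1.1429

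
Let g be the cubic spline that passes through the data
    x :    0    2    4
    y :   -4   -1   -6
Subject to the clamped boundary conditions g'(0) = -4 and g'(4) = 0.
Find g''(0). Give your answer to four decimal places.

12.2500

Put σ_i = g'' at the i-th knot. Here h = (2, 2) and Δ = (3/2, -5/2), so the interior equations h_(i-1)·σ_(i-1) + 2(h_(i-1)+h_i)·σ_i + h_i·σ_(i+1) = 6(Δ_i − Δ_(i-1)) read
  2·σ_0 + 8·σ_1 + 2·σ_2 = 6(Δ_1 - Δ_0) = -24
Clamped end conditions give two more equations: 2h_0·σ_0 + h_0·σ_1 = 6(Δ_0 - g'(0)) = 33 and h_1·σ_1 + 2h_1·σ_2 = 6(g'(4) - Δ_1) = 15.
Forward elimination and back-substitution give σ_0 = 49/4, σ_1 = -8, σ_2 = 31/4.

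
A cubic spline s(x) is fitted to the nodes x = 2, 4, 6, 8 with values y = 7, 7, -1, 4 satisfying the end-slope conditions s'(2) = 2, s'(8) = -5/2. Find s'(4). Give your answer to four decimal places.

-3.6000

Let M_i = s''(x_i). Step sizes h_i = 2, 2, 2; slopes of the chords Δ_i = (y_(i+1) - y_i)/h_i = 0, -4, 5/2.
  2·M_0 + 8·M_1 + 2·M_2 = 6(Δ_1 - Δ_0) = -24
  2·M_1 + 8·M_2 + 2·M_3 = 6(Δ_2 - Δ_1) = 39
Clamped end conditions give two more equations: 2h_0·M_0 + h_0·M_1 = 6(Δ_0 - s'(2)) = -12 and h_2·M_2 + 2h_2·M_3 = 6(s'(8) - Δ_2) = -30.
Solving the tridiagonal system: M_0 = -2/5, M_1 = -26/5, M_2 = 46/5, M_3 = -121/10.
On [4, 6], s'(x) = b_1 + 2c_1·(x - 4) + 3d_1·(x - 4)² with b_1 = Δ_1 - h_1(2M_1 + M_2)/6 = -18/5, c_1 = M_1/2 = -13/5, d_1 = (M_2 - M_1)/(6h_1) = 6/5. So s'(4) = -18/5.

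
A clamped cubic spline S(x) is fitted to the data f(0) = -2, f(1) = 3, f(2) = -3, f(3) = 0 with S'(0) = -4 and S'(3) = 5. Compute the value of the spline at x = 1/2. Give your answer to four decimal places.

-0.1500

Let M_i = S''(x_i). Step sizes h_i = 1, 1, 1; slopes of the chords Δ_i = (y_(i+1) - y_i)/h_i = 5, -6, 3.
  1·M_0 + 4·M_1 + 1·M_2 = 6(Δ_1 - Δ_0) = -66
  1·M_1 + 4·M_2 + 1·M_3 = 6(Δ_2 - Δ_1) = 54
Clamped end conditions give two more equations: 2h_0·M_0 + h_0·M_1 = 6(Δ_0 - S'(0)) = 54 and h_2·M_2 + 2h_2·M_3 = 6(S'(3) - Δ_2) = 12.
Forward elimination and back-substitution give M_0 = 218/5, M_1 = -166/5, M_2 = 116/5, M_3 = -28/5.
On [0, 1], S(x) = -2 - 4·x + 109/5·x² - 64/5·x³.
With x = 1/2: S(1/2) = -3/20.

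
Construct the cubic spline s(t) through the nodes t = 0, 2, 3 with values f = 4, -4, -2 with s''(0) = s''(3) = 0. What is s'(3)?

Write M_i for s''(x_i). With h_i = 2, 1 and divided differences Δ_i = -4, 2, the continuity of s' gives the tridiagonal system
  2·M_0 + 6·M_1 + 1·M_2 = 6(Δ_1 - Δ_0) = 36
Natural end conditions: M_0 = M_2 = 0.
Solving the tridiagonal system: M_0 = 0, M_1 = 6, M_2 = 0.
On [2, 3], s'(t) = b_1 + 2c_1·(t - 2) + 3d_1·(t - 2)² with b_1 = Δ_1 - h_1(2M_1 + M_2)/6 = 0, c_1 = M_1/2 = 3, d_1 = (M_2 - M_1)/(6h_1) = -1. So s'(3) = 3.

3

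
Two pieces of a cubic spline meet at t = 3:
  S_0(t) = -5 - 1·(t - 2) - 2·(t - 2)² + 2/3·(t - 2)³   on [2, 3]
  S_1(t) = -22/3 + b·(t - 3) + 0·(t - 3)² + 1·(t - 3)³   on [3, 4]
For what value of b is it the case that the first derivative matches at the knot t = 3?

-3

S_0'(t) = -1 - 4·(t - 2) + 2·(t - 2)², so S_0'(3) = -3. On the right, S_1'(3) = b, so b = -3.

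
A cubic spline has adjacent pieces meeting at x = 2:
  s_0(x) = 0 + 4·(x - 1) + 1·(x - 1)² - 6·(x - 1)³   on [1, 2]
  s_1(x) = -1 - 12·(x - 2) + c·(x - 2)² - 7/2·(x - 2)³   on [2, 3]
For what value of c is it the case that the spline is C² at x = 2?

-17

s_0''(x) = 2 - 36·(x - 1), so s_0''(2) = -34. On the right, s_1''(2) = 2c, so c = -17.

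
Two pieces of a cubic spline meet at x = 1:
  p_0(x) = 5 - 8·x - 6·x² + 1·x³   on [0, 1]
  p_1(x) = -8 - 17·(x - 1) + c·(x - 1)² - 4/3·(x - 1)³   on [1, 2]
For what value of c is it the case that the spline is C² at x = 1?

p_0''(x) = -12 + 6·x, so p_0''(1) = -6. On the right, p_1''(1) = 2c, so c = -3.

-3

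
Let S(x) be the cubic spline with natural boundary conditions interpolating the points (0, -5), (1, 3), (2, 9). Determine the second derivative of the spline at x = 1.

Put σ_i = S'' at the i-th knot. Here h = (1, 1) and Δ = (8, 6), so the interior equations h_(i-1)·σ_(i-1) + 2(h_(i-1)+h_i)·σ_i + h_i·σ_(i+1) = 6(Δ_i − Δ_(i-1)) read
  1·σ_0 + 4·σ_1 + 1·σ_2 = 6(Δ_1 - Δ_0) = -12
Natural end conditions: σ_0 = σ_2 = 0.
Solving the tridiagonal system: σ_0 = 0, σ_1 = -3, σ_2 = 0.

-3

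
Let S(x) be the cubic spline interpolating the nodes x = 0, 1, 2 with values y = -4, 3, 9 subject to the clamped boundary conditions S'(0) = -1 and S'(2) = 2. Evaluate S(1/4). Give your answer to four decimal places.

-3.4922

Write M_i for S''(x_i). With h_i = 1, 1 and divided differences Δ_i = 7, 6, the continuity of S' gives the tridiagonal system
  1·M_0 + 4·M_1 + 1·M_2 = 6(Δ_1 - Δ_0) = -6
Clamped end conditions give two more equations: 2h_0·M_0 + h_0·M_1 = 6(Δ_0 - S'(0)) = 48 and h_1·M_1 + 2h_1·M_2 = 6(S'(2) - Δ_1) = -24.
Solving the tridiagonal system: M_0 = 27, M_1 = -6, M_2 = -9.
On [0, 1], S(x) = -4 - 1·x + 27/2·x² - 11/2·x³.
With x = 1/4: S(1/4) = -447/128.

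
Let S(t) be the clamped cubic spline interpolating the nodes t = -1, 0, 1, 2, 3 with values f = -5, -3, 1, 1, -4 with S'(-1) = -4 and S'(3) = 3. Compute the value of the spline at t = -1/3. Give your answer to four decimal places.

-4.5132

Let m_i = S''(x_i). Step sizes h_i = 1, 1, 1, 1; slopes of the chords Δ_i = (y_(i+1) - y_i)/h_i = 2, 4, 0, -5.
  1·m_0 + 4·m_1 + 1·m_2 = 6(Δ_1 - Δ_0) = 12
  1·m_1 + 4·m_2 + 1·m_3 = 6(Δ_2 - Δ_1) = -24
  1·m_2 + 4·m_3 + 1·m_4 = 6(Δ_3 - Δ_2) = -30
Clamped end conditions give two more equations: 2h_0·m_0 + h_0·m_1 = 6(Δ_0 - S'(-1)) = 36 and h_3·m_3 + 2h_3·m_4 = 6(S'(3) - Δ_3) = 48.
Solving the tridiagonal system: m_0 = 130/7, m_1 = -8/7, m_2 = -2, m_3 = -104/7, m_4 = 220/7.
On [-1, 0], S(t) = -5 - 4·(t + 1) + 65/7·(t + 1)² - 23/7·(t + 1)³.
With (t + 1) = 2/3: S(-1/3) = -853/189.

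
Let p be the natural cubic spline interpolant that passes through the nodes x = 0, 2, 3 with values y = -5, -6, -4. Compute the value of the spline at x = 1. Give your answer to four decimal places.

-6.1250

Put M_i = p'' at the i-th knot. Here h = (2, 1) and Δ = (-1/2, 2), so the interior equations h_(i-1)·M_(i-1) + 2(h_(i-1)+h_i)·M_i + h_i·M_(i+1) = 6(Δ_i − Δ_(i-1)) read
  2·M_0 + 6·M_1 + 1·M_2 = 6(Δ_1 - Δ_0) = 15
Natural end conditions: M_0 = M_2 = 0.
Hence M_0 = 0, M_1 = 5/2, M_2 = 0.
On [0, 2], p(x) = -5 - 4/3·x + 0·x² + 5/24·x³.
With x = 1: p(1) = -49/8.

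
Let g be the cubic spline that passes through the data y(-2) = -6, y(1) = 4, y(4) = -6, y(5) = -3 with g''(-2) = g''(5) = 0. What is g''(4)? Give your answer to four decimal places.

Let m_i = g''(x_i). Step sizes h_i = 3, 3, 1; slopes of the chords Δ_i = (y_(i+1) - y_i)/h_i = 10/3, -10/3, 3.
  3·m_0 + 12·m_1 + 3·m_2 = 6(Δ_1 - Δ_0) = -40
  3·m_1 + 8·m_2 + 1·m_3 = 6(Δ_2 - Δ_1) = 38
Natural end conditions: m_0 = m_3 = 0.
Forward elimination and back-substitution give m_0 = 0, m_1 = -434/87, m_2 = 192/29, m_3 = 0.

6.6207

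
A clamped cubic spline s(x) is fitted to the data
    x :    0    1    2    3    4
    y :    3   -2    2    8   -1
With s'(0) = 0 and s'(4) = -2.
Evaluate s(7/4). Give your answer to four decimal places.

Write M_i for s''(x_i). With h_i = 1, 1, 1, 1 and divided differences Δ_i = -5, 4, 6, -9, the continuity of s' gives the tridiagonal system
  1·M_0 + 4·M_1 + 1·M_2 = 6(Δ_1 - Δ_0) = 54
  1·M_1 + 4·M_2 + 1·M_3 = 6(Δ_2 - Δ_1) = 12
  1·M_2 + 4·M_3 + 1·M_4 = 6(Δ_3 - Δ_2) = -90
Clamped end conditions give two more equations: 2h_0·M_0 + h_0·M_1 = 6(Δ_0 - s'(0)) = -30 and h_3·M_3 + 2h_3·M_4 = 6(s'(4) - Δ_3) = 42.
Hence M_0 = -167/7, M_1 = 124/7, M_2 = 7, M_3 = -236/7, M_4 = 265/7.
On [1, 2], s(x) = -2 - 43/14·(x - 1) + 62/7·(x - 1)² - 25/14·(x - 1)³.
With (x - 1) = 3/4: s(7/4) = -67/896.

-0.0748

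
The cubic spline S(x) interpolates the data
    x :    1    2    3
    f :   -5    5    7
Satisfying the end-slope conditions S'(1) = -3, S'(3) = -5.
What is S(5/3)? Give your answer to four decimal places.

0.5556

With m_i denoting the second derivative at x_i, h_i = 1, 1, and Δ_i = (y_(i+1) − y_i)/h_i = 10, 2:
  1·m_0 + 4·m_1 + 1·m_2 = 6(Δ_1 - Δ_0) = -48
Clamped end conditions give two more equations: 2h_0·m_0 + h_0·m_1 = 6(Δ_0 - S'(1)) = 78 and h_1·m_1 + 2h_1·m_2 = 6(S'(3) - Δ_1) = -42.
Hence m_0 = 50, m_1 = -22, m_2 = -10.
On [1, 2], S(x) = -5 - 3·(x - 1) + 25·(x - 1)² - 12·(x - 1)³.
With (x - 1) = 2/3: S(5/3) = 5/9.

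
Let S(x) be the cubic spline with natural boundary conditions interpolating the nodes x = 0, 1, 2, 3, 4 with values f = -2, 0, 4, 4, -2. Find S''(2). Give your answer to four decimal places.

Put M_i = S'' at the i-th knot. Here h = (1, 1, 1, 1) and Δ = (2, 4, 0, -6), so the interior equations h_(i-1)·M_(i-1) + 2(h_(i-1)+h_i)·M_i + h_i·M_(i+1) = 6(Δ_i − Δ_(i-1)) read
  1·M_0 + 4·M_1 + 1·M_2 = 6(Δ_1 - Δ_0) = 12
  1·M_1 + 4·M_2 + 1·M_3 = 6(Δ_2 - Δ_1) = -24
  1·M_2 + 4·M_3 + 1·M_4 = 6(Δ_3 - Δ_2) = -36
Natural end conditions: M_0 = M_4 = 0.
Solving: M_0 = 0, M_1 = 30/7, M_2 = -36/7, M_3 = -54/7, M_4 = 0.

-5.1429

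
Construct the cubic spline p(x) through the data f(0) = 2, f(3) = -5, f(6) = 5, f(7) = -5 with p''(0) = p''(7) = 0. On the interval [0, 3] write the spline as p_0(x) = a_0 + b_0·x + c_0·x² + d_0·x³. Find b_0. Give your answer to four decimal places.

Put m_i = p'' at the i-th knot. Here h = (3, 3, 1) and Δ = (-7/3, 10/3, -10), so the interior equations h_(i-1)·m_(i-1) + 2(h_(i-1)+h_i)·m_i + h_i·m_(i+1) = 6(Δ_i − Δ_(i-1)) read
  3·m_0 + 12·m_1 + 3·m_2 = 6(Δ_1 - Δ_0) = 34
  3·m_1 + 8·m_2 + 1·m_3 = 6(Δ_2 - Δ_1) = -80
Natural end conditions: m_0 = m_3 = 0.
Solving the tridiagonal system: m_0 = 0, m_1 = 512/87, m_2 = -354/29, m_3 = 0.
On [0, 3], with p_0(x) = a_0 + b_0·x + c_0·x² + d_0·x³: c_0 = m_0/2 = 0, d_0 = (m_1 - m_0)/(6h_0) = 256/783, b_0 = Δ_0 - h_0(2m_0 + m_1)/6 = -153/29.

-5.2759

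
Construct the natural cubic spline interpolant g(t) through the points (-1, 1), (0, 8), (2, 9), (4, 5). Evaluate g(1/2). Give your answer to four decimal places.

With M_i denoting the second derivative at x_i, h_i = 1, 2, 2, and Δ_i = (y_(i+1) − y_i)/h_i = 7, 1/2, -2:
  1·M_0 + 6·M_1 + 2·M_2 = 6(Δ_1 - Δ_0) = -39
  2·M_1 + 8·M_2 + 2·M_3 = 6(Δ_2 - Δ_1) = -15
Natural end conditions: M_0 = M_3 = 0.
Solving: M_0 = 0, M_1 = -141/22, M_2 = -3/11, M_3 = 0.
On [0, 2], g(t) = 8 + 107/22·t - 141/44·t² + 45/88·t³.
With t = 1/2: g(1/2) = 6825/704.

9.6946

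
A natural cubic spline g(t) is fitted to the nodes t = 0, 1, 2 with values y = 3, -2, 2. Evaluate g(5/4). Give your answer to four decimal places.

Write M_i for g''(x_i). With h_i = 1, 1 and divided differences Δ_i = -5, 4, the continuity of g' gives the tridiagonal system
  1·M_0 + 4·M_1 + 1·M_2 = 6(Δ_1 - Δ_0) = 54
Natural end conditions: M_0 = M_2 = 0.
Solving the tridiagonal system: M_0 = 0, M_1 = 27/2, M_2 = 0.
On [1, 2], g(t) = -2 - 1/2·(t - 1) + 27/4·(t - 1)² - 9/4·(t - 1)³.
With (t - 1) = 1/4: g(5/4) = -445/256.

-1.7383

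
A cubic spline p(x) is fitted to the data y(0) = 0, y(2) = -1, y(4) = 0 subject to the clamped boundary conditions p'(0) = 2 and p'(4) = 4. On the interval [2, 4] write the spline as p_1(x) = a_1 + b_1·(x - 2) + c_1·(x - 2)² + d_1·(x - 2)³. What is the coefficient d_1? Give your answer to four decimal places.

0.3750

With M_i denoting the second derivative at x_i, h_i = 2, 2, and Δ_i = (y_(i+1) − y_i)/h_i = -1/2, 1/2:
  2·M_0 + 8·M_1 + 2·M_2 = 6(Δ_1 - Δ_0) = 6
Clamped end conditions give two more equations: 2h_0·M_0 + h_0·M_1 = 6(Δ_0 - p'(0)) = -15 and h_1·M_1 + 2h_1·M_2 = 6(p'(4) - Δ_1) = 21.
Solving the tridiagonal system: M_0 = -4, M_1 = 1/2, M_2 = 5.
On [2, 4], with p_1(x) = a_1 + b_1·(x - 2) + c_1·(x - 2)² + d_1·(x - 2)³: c_1 = M_1/2 = 1/4, d_1 = (M_2 - M_1)/(6h_1) = 3/8, b_1 = Δ_1 - h_1(2M_1 + M_2)/6 = -3/2.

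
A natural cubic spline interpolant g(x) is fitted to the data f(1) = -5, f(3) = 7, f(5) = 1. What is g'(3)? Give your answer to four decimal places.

1.5000

Let m_i = g''(x_i). Step sizes h_i = 2, 2; slopes of the chords Δ_i = (y_(i+1) - y_i)/h_i = 6, -3.
  2·m_0 + 8·m_1 + 2·m_2 = 6(Δ_1 - Δ_0) = -54
Natural end conditions: m_0 = m_2 = 0.
Solving: m_0 = 0, m_1 = -27/4, m_2 = 0.
On [3, 5], g'(x) = b_1 + 2c_1·(x - 3) + 3d_1·(x - 3)² with b_1 = Δ_1 - h_1(2m_1 + m_2)/6 = 3/2, c_1 = m_1/2 = -27/8, d_1 = (m_2 - m_1)/(6h_1) = 9/16. So g'(3) = 3/2.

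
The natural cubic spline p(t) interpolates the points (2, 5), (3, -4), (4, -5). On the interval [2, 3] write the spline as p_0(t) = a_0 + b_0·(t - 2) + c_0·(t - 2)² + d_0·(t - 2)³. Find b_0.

-11

Put M_i = p'' at the i-th knot. Here h = (1, 1) and Δ = (-9, -1), so the interior equations h_(i-1)·M_(i-1) + 2(h_(i-1)+h_i)·M_i + h_i·M_(i+1) = 6(Δ_i − Δ_(i-1)) read
  1·M_0 + 4·M_1 + 1·M_2 = 6(Δ_1 - Δ_0) = 48
Natural end conditions: M_0 = M_2 = 0.
Solving the tridiagonal system: M_0 = 0, M_1 = 12, M_2 = 0.
On [2, 3], with p_0(t) = a_0 + b_0·(t - 2) + c_0·(t - 2)² + d_0·(t - 2)³: c_0 = M_0/2 = 0, d_0 = (M_1 - M_0)/(6h_0) = 2, b_0 = Δ_0 - h_0(2M_0 + M_1)/6 = -11.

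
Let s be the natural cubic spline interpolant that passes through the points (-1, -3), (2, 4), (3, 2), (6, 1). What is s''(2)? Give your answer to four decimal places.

Put m_i = s'' at the i-th knot. Here h = (3, 1, 3) and Δ = (7/3, -2, -1/3), so the interior equations h_(i-1)·m_(i-1) + 2(h_(i-1)+h_i)·m_i + h_i·m_(i+1) = 6(Δ_i − Δ_(i-1)) read
  3·m_0 + 8·m_1 + 1·m_2 = 6(Δ_1 - Δ_0) = -26
  1·m_1 + 8·m_2 + 3·m_3 = 6(Δ_2 - Δ_1) = 10
Natural end conditions: m_0 = m_3 = 0.
Forward elimination and back-substitution give m_0 = 0, m_1 = -218/63, m_2 = 106/63, m_3 = 0.

-3.4603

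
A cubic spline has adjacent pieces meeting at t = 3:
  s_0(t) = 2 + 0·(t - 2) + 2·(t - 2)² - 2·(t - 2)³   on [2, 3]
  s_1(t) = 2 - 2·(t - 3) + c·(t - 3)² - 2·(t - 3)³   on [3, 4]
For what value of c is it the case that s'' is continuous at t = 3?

-4

s_0''(t) = 4 - 12·(t - 2), so s_0''(3) = -8. On the right, s_1''(3) = 2c, so c = -4.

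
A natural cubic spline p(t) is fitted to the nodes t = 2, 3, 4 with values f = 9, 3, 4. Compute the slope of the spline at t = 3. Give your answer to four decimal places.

-2.5000

Put m_i = p'' at the i-th knot. Here h = (1, 1) and Δ = (-6, 1), so the interior equations h_(i-1)·m_(i-1) + 2(h_(i-1)+h_i)·m_i + h_i·m_(i+1) = 6(Δ_i − Δ_(i-1)) read
  1·m_0 + 4·m_1 + 1·m_2 = 6(Δ_1 - Δ_0) = 42
Natural end conditions: m_0 = m_2 = 0.
Hence m_0 = 0, m_1 = 21/2, m_2 = 0.
On [3, 4], p'(t) = b_1 + 2c_1·(t - 3) + 3d_1·(t - 3)² with b_1 = Δ_1 - h_1(2m_1 + m_2)/6 = -5/2, c_1 = m_1/2 = 21/4, d_1 = (m_2 - m_1)/(6h_1) = -7/4. So p'(3) = -5/2.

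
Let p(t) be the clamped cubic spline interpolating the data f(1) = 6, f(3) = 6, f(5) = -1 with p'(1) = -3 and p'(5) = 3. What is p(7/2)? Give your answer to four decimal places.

Put m_i = p'' at the i-th knot. Here h = (2, 2) and Δ = (0, -7/2), so the interior equations h_(i-1)·m_(i-1) + 2(h_(i-1)+h_i)·m_i + h_i·m_(i+1) = 6(Δ_i − Δ_(i-1)) read
  2·m_0 + 8·m_1 + 2·m_2 = 6(Δ_1 - Δ_0) = -21
Clamped end conditions give two more equations: 2h_0·m_0 + h_0·m_1 = 6(Δ_0 - p'(1)) = 18 and h_1·m_1 + 2h_1·m_2 = 6(p'(5) - Δ_1) = 39.
Forward elimination and back-substitution give m_0 = 69/8, m_1 = -33/4, m_2 = 111/8.
On [3, 5], p(t) = 6 - 21/8·(t - 3) - 33/8·(t - 3)² + 59/32·(t - 3)³.
With (t - 3) = 1/2: p(7/2) = 995/256.

3.8867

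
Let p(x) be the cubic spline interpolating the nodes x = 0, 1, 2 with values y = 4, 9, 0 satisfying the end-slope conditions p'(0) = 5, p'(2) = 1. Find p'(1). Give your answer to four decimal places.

-4.5000

Put m_i = p'' at the i-th knot. Here h = (1, 1) and Δ = (5, -9), so the interior equations h_(i-1)·m_(i-1) + 2(h_(i-1)+h_i)·m_i + h_i·m_(i+1) = 6(Δ_i − Δ_(i-1)) read
  1·m_0 + 4·m_1 + 1·m_2 = 6(Δ_1 - Δ_0) = -84
Clamped end conditions give two more equations: 2h_0·m_0 + h_0·m_1 = 6(Δ_0 - p'(0)) = 0 and h_1·m_1 + 2h_1·m_2 = 6(p'(2) - Δ_1) = 60.
Hence m_0 = 19, m_1 = -38, m_2 = 49.
On [1, 2], p'(x) = b_1 + 2c_1·(x - 1) + 3d_1·(x - 1)² with b_1 = Δ_1 - h_1(2m_1 + m_2)/6 = -9/2, c_1 = m_1/2 = -19, d_1 = (m_2 - m_1)/(6h_1) = 29/2. So p'(1) = -9/2.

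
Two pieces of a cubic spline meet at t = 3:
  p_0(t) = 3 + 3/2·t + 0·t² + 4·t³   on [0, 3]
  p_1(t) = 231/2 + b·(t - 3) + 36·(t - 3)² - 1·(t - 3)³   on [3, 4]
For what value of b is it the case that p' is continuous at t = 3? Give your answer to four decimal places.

109.5000

p_0'(t) = 3/2 + 0·t + 12·t², so p_0'(3) = 219/2. On the right, p_1'(3) = b, so b = 219/2.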